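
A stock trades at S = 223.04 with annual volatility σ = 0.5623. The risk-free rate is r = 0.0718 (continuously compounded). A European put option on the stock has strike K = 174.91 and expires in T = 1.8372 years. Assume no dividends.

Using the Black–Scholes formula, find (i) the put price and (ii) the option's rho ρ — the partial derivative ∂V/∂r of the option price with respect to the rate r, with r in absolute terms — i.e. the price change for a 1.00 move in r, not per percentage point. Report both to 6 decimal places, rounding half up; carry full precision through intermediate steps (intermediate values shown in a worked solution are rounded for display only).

σ√T = 0.5623·√1.8372 = 0.762160
d₁ = (ln(S/K) + (r+σ²/2)T) / (σ√T) = (ln(223.04/174.91) + (0.0718+0.5623²/2)·1.8372) / 0.762160 = (0.243080 + 0.422355) / 0.762160 = 0.873090
d₂ = d₁ − σ√T = 0.873090 − 0.762160 = 0.110930
e^{−rT} = e^{−0.0718·1.8372} = 0.876419
N(−d₁) = 0.191307,  N(−d₂) = 0.455836
Put price V = K·e^{−rT}·N(−d₂) − S·N(−d₁) = 69.877122 − 42.669103 = 27.208019
ρ = −K·T·e^{−rT}·N(−d₂) = -128.378249

price = 27.208019
ρ = -128.378249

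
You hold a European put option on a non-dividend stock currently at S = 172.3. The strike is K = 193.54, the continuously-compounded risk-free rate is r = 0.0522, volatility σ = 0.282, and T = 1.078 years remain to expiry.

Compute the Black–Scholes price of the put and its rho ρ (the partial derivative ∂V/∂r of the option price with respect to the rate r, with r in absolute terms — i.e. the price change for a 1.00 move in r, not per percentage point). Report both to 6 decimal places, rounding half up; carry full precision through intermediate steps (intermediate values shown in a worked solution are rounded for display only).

σ√T = 0.282·√1.078 = 0.292792
d₁ = (ln(S/K) + (r+σ²/2)T) / (σ√T) = (ln(172.3/193.54) + (0.0522+0.282²/2)·1.078) / 0.292792 = (-0.116247 + 0.099135) / 0.292792 = -0.058444
d₂ = d₁ − σ√T = -0.058444 − 0.292792 = -0.351236
e^{−rT} = e^{−0.0522·1.078} = 0.945282
N(−d₁) = 0.523303,  N(−d₂) = 0.637294
Put price V = K·e^{−rT}·N(−d₂) − S·N(−d₁) = 116.592964 − 90.165052 = 26.427911
ρ = −K·T·e^{−rT}·N(−d₂) = -125.687215

price = 26.427911
ρ = -125.687215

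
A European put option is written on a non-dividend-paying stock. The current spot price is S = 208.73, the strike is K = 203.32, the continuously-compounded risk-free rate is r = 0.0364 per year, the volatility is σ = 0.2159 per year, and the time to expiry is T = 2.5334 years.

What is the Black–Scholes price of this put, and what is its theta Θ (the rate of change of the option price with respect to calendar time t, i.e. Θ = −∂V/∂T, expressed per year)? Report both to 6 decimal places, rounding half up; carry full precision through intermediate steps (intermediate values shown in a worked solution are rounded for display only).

σ√T = 0.2159·√2.5334 = 0.343641
d₁ = (ln(S/K) + (r+σ²/2)T) / (σ√T) = (ln(208.73/203.32) + (0.0364+0.2159²/2)·2.5334) / 0.343641 = (0.026260 + 0.151260) / 0.343641 = 0.516588
d₂ = d₁ − σ√T = 0.516588 − 0.343641 = 0.172947
e^{−rT} = e^{−0.0364·2.5334} = 0.911908
N(−d₁) = 0.302722,  N(−d₂) = 0.431346
Put price V = K·e^{−rT}·N(−d₂) − S·N(−d₁) = 79.975590 − 63.187135 = 16.788455
φ(d₁) = (1/√(2π))·e^{−d₁²/2} = 0.349109
Θ = −S·φ(d₁)·σ/(2√T) + r·K·e^{−rT}·N(−d₂) = −4.942163 + 2.911111 = -2.031052

price = 16.788455
Θ = -2.031052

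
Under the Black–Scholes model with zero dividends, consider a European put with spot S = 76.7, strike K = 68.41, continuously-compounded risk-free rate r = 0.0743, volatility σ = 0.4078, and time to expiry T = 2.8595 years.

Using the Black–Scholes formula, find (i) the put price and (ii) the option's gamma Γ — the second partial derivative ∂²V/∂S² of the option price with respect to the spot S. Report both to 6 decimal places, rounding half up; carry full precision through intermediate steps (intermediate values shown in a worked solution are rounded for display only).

σ√T = 0.4078·√2.8595 = 0.689592
d₁ = (ln(S/K) + (r+σ²/2)T) / (σ√T) = (ln(76.7/68.41) + (0.0743+0.4078²/2)·2.8595) / 0.689592 = (0.114383 + 0.450229) / 0.689592 = 0.818763
d₂ = d₁ − σ√T = 0.818763 − 0.689592 = 0.129170
e^{−rT} = e^{−0.0743·2.8595} = 0.808592
N(−d₁) = 0.206461,  N(−d₂) = 0.448611
Put price V = K·e^{−rT}·N(−d₂) − S·N(−d₁) = 24.815287 − 15.835555 = 8.979732
φ(d₁) = (1/√(2π))·e^{−d₁²/2} = 0.285326
Γ = φ(d₁) / (S·σ·√T) = 0.005395

price = 8.979732
Γ = 0.005395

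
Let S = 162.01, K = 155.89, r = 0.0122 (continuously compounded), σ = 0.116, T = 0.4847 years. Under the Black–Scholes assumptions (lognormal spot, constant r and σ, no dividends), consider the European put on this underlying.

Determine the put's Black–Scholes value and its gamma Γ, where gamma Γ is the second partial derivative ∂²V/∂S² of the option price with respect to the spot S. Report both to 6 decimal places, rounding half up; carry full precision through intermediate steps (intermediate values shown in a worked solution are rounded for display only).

σ√T = 0.116·√0.4847 = 0.080760
d₁ = (ln(S/K) + (r+σ²/2)T) / (σ√T) = (ln(162.01/155.89) + (0.0122+0.116²/2)·0.4847) / 0.080760 = (0.038507 + 0.009174) / 0.080760 = 0.590416
d₂ = d₁ − σ√T = 0.590416 − 0.080760 = 0.509657
e^{−rT} = e^{−0.0122·0.4847} = 0.994104
N(−d₁) = 0.277456,  N(−d₂) = 0.305146
Put price V = K·e^{−rT}·N(−d₂) − S·N(−d₁) = 47.288742 − 44.950605 = 2.338137
φ(d₁) = (1/√(2π))·e^{−d₁²/2} = 0.335131
Γ = φ(d₁) / (S·σ·√T) = 0.025614

price = 2.338137
Γ = 0.025614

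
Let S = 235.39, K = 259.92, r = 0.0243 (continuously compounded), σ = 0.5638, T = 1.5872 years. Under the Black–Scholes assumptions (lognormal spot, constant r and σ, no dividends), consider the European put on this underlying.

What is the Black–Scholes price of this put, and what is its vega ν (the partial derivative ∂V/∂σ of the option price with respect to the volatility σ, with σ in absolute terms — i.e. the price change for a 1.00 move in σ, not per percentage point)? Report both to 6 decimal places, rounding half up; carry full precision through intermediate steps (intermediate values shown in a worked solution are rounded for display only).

price = 74.947703
ν = 114.076725

σ√T = 0.5638·√1.5872 = 0.710299
d₁ = (ln(S/K) + (r+σ²/2)T) / (σ√T) = (ln(235.39/259.92) + (0.0243+0.5638²/2)·1.5872) / 0.710299 = (-0.099130 + 0.290831) / 0.710299 = 0.269888
d₂ = d₁ − σ√T = 0.269888 − 0.710299 = -0.440411
e^{−rT} = e^{−0.0243·1.5872} = 0.962165
N(−d₁) = 0.393623,  N(−d₂) = 0.670180
Put price V = K·e^{−rT}·N(−d₂) − S·N(−d₁) = 167.602706 − 92.655003 = 74.947703
φ(d₁) = (1/√(2π))·e^{−d₁²/2} = 0.384674
ν = S·φ(d₁)·√T = 114.076725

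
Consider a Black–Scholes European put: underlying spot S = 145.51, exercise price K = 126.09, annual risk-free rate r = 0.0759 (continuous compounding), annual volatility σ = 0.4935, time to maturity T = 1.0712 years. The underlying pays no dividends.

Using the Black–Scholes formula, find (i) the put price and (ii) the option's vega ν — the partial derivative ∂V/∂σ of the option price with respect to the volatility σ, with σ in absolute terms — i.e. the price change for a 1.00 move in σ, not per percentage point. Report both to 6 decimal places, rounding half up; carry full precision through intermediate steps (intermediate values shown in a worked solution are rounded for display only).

price = 14.190638
ν = 47.189338

σ√T = 0.4935·√1.0712 = 0.510767
d₁ = (ln(S/K) + (r+σ²/2)T) / (σ√T) = (ln(145.51/126.09) + (0.0759+0.4935²/2)·1.0712) / 0.510767 = (0.143249 + 0.211745) / 0.510767 = 0.695022
d₂ = d₁ − σ√T = 0.695022 − 0.510767 = 0.184256
e^{−rT} = e^{−0.0759·1.0712} = 0.921913
N(−d₁) = 0.243521,  N(−d₂) = 0.426906
Put price V = K·e^{−rT}·N(−d₂) − S·N(−d₁) = 49.625325 − 35.434687 = 14.190638
φ(d₁) = (1/√(2π))·e^{−d₁²/2} = 0.313340
ν = S·φ(d₁)·√T = 47.189338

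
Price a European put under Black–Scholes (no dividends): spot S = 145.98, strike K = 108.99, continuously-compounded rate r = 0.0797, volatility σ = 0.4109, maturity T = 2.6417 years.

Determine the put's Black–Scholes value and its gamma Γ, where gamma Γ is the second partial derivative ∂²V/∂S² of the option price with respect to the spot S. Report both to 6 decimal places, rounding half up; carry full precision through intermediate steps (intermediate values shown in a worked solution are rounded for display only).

σ√T = 0.4109·√2.6417 = 0.667848
d₁ = (ln(S/K) + (r+σ²/2)T) / (σ√T) = (ln(145.98/108.99) + (0.0797+0.4109²/2)·2.6417) / 0.667848 = (0.292213 + 0.433554) / 0.667848 = 1.086725
d₂ = d₁ − σ√T = 1.086725 − 0.667848 = 0.418877
e^{−rT} = e^{−0.0797·2.6417} = 0.810144
N(−d₁) = 0.138579,  N(−d₂) = 0.337653
Put price V = K·e^{−rT}·N(−d₂) − S·N(−d₁) = 29.813947 − 20.229781 = 9.584166
φ(d₁) = (1/√(2π))·e^{−d₁²/2} = 0.221037
Γ = φ(d₁) / (S·σ·√T) = 0.002267

price = 9.584166
Γ = 0.002267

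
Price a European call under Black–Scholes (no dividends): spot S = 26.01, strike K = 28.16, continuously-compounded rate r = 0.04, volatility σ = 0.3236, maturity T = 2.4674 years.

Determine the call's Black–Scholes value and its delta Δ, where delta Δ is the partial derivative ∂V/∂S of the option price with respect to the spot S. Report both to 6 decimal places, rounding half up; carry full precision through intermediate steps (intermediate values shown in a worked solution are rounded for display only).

price = 5.420324
Δ = 0.614885

σ√T = 0.3236·√2.4674 = 0.508310
d₁ = (ln(S/K) + (r+σ²/2)T) / (σ√T) = (ln(26.01/28.16) + (0.04+0.3236²/2)·2.4674) / 0.508310 = (-0.079421 + 0.227885) / 0.508310 = 0.292074
d₂ = d₁ − σ√T = 0.292074 − 0.508310 = -0.216236
e^{−rT} = e^{−0.04·2.4674} = 0.906018
N(d₁) = 0.614885,  N(d₂) = 0.414402
Call price V = S·N(d₁) − K·e^{−rT}·N(d₂) = 15.993155 − 10.572831 = 5.420324
Δ = N(d₁) = 0.614885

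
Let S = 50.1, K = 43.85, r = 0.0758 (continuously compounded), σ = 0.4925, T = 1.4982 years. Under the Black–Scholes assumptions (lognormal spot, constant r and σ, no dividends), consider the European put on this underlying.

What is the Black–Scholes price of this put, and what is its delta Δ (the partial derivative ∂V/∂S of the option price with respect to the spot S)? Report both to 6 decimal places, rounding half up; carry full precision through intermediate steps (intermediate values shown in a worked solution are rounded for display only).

σ√T = 0.4925·√1.4982 = 0.602825
d₁ = (ln(S/K) + (r+σ²/2)T) / (σ√T) = (ln(50.1/43.85) + (0.0758+0.4925²/2)·1.4982) / 0.602825 = (0.133246 + 0.295262) / 0.602825 = 0.710835
d₂ = d₁ − σ√T = 0.710835 − 0.602825 = 0.108010
e^{−rT} = e^{−0.0758·1.4982} = 0.892647
N(−d₁) = 0.238593,  N(−d₂) = 0.456994
Put price V = K·e^{−rT}·N(−d₂) − S·N(−d₁) = 17.887928 − 11.953528 = 5.934400
Δ = −N(−d₁) = -0.238593

price = 5.934400
Δ = -0.238593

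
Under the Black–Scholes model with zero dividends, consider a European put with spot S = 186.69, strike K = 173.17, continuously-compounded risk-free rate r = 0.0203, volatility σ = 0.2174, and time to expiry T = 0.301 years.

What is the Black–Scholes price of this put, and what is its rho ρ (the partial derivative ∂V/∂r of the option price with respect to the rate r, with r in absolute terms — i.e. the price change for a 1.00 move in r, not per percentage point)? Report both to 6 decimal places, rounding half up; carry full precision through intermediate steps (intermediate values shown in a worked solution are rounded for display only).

price = 3.148451
ρ = -13.833003

σ√T = 0.2174·√0.301 = 0.119273
d₁ = (ln(S/K) + (r+σ²/2)T) / (σ√T) = (ln(186.69/173.17) + (0.0203+0.2174²/2)·0.301) / 0.119273 = (0.075176 + 0.013223) / 0.119273 = 0.741148
d₂ = d₁ − σ√T = 0.741148 − 0.119273 = 0.621875
e^{−rT} = e^{−0.0203·0.301} = 0.993908
N(−d₁) = 0.229302,  N(−d₂) = 0.267012
Put price V = K·e^{−rT}·N(−d₂) − S·N(−d₁) = 45.956821 − 42.808370 = 3.148451
ρ = −K·T·e^{−rT}·N(−d₂) = -13.833003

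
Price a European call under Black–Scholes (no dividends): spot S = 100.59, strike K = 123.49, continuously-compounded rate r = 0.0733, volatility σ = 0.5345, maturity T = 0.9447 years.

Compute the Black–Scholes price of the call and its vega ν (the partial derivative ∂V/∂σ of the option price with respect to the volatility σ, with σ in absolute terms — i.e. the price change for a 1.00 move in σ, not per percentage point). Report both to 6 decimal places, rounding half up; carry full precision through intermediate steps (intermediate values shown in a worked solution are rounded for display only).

σ√T = 0.5345·√0.9447 = 0.519511
d₁ = (ln(S/K) + (r+σ²/2)T) / (σ√T) = (ln(100.59/123.49) + (0.0733+0.5345²/2)·0.9447) / 0.519511 = (-0.205107 + 0.204192) / 0.519511 = -0.001761
d₂ = d₁ − σ√T = -0.001761 − 0.519511 = -0.521272
e^{−rT} = e^{−0.0733·0.9447} = 0.933097
N(d₁) = 0.499297,  N(d₂) = 0.301089
Call price V = S·N(d₁) − K·e^{−rT}·N(d₂) = 50.224318 − 34.693865 = 15.530454
φ(d₁) = (1/√(2π))·e^{−d₁²/2} = 0.398942
ν = S·φ(d₁)·√T = 39.004181

price = 15.530454
ν = 39.004181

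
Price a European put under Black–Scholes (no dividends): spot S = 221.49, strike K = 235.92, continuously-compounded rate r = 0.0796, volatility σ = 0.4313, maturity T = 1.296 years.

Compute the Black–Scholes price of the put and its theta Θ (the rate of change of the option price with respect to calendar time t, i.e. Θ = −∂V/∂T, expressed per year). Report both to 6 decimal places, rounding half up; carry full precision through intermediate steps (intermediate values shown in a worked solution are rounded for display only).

price = 37.900554
Θ = -6.294439

σ√T = 0.4313·√1.296 = 0.491001
d₁ = (ln(S/K) + (r+σ²/2)T) / (σ√T) = (ln(221.49/235.92) + (0.0796+0.4313²/2)·1.296) / 0.491001 = (-0.063115 + 0.223702) / 0.491001 = 0.327061
d₂ = d₁ − σ√T = 0.327061 − 0.491001 = -0.163940
e^{−rT} = e^{−0.0796·1.296} = 0.901981
N(−d₁) = 0.371811,  N(−d₂) = 0.565111
Put price V = K·e^{−rT}·N(−d₂) − S·N(−d₁) = 120.252959 − 82.352405 = 37.900554
φ(d₁) = (1/√(2π))·e^{−d₁²/2} = 0.378166
Θ = −S·φ(d₁)·σ/(2√T) + r·K·e^{−rT}·N(−d₂) = −15.866574 + 9.572136 = -6.294439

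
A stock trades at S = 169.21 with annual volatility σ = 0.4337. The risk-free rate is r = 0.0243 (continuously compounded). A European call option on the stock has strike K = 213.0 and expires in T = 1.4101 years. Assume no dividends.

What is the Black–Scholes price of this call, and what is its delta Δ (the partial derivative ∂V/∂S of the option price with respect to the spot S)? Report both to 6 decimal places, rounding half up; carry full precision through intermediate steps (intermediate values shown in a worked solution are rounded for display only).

price = 22.451330
Δ = 0.451113

σ√T = 0.4337·√1.4101 = 0.515008
d₁ = (ln(S/K) + (r+σ²/2)T) / (σ√T) = (ln(169.21/213.0) + (0.0243+0.4337²/2)·1.4101) / 0.515008 = (-0.230152 + 0.166882) / 0.515008 = -0.122851
d₂ = d₁ − σ√T = -0.122851 − 0.515008 = -0.637860
e^{−rT} = e^{−0.0243·1.4101} = 0.966315
N(d₁) = 0.451113,  N(d₂) = 0.261783
Call price V = S·N(d₁) − K·e^{−rT}·N(d₂) = 76.332752 − 53.881421 = 22.451330
Δ = N(d₁) = 0.451113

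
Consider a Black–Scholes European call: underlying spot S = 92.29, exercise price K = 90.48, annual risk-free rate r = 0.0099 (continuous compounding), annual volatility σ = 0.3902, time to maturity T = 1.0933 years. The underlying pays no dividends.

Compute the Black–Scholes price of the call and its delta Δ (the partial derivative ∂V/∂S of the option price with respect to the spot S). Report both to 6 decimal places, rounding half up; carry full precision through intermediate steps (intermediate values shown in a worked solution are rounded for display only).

price = 16.126069
Δ = 0.609906

σ√T = 0.3902·√1.0933 = 0.407997
d₁ = (ln(S/K) + (r+σ²/2)T) / (σ√T) = (ln(92.29/90.48) + (0.0099+0.3902²/2)·1.0933) / 0.407997 = (0.019807 + 0.094054) / 0.407997 = 0.279074
d₂ = d₁ − σ√T = 0.279074 − 0.407997 = -0.128923
e^{−rT} = e^{−0.0099·1.0933} = 0.989235
N(d₁) = 0.609906,  N(d₂) = 0.448709
Call price V = S·N(d₁) − K·e^{−rT}·N(d₂) = 56.288227 − 40.162159 = 16.126069
Δ = N(d₁) = 0.609906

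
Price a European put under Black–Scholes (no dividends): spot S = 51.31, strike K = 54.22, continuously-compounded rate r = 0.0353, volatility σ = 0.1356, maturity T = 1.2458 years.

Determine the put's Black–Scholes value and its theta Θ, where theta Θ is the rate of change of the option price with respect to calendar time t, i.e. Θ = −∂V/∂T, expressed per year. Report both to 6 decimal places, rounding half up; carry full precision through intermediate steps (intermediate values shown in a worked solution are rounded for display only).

σ√T = 0.1356·√1.2458 = 0.151350
d₁ = (ln(S/K) + (r+σ²/2)T) / (σ√T) = (ln(51.31/54.22) + (0.0353+0.1356²/2)·1.2458) / 0.151350 = (-0.055164 + 0.055430) / 0.151350 = 0.001758
d₂ = d₁ − σ√T = 0.001758 − 0.151350 = -0.149593
e^{−rT} = e^{−0.0353·1.2458} = 0.956976
N(−d₁) = 0.499299,  N(−d₂) = 0.559457
Put price V = K·e^{−rT}·N(−d₂) − S·N(−d₁) = 29.028686 − 25.619018 = 3.409668
φ(d₁) = (1/√(2π))·e^{−d₁²/2} = 0.398942
Θ = −S·φ(d₁)·σ/(2√T) + r·K·e^{−rT}·N(−d₂) = −1.243417 + 1.024713 = -0.218705

price = 3.409668
Θ = -0.218705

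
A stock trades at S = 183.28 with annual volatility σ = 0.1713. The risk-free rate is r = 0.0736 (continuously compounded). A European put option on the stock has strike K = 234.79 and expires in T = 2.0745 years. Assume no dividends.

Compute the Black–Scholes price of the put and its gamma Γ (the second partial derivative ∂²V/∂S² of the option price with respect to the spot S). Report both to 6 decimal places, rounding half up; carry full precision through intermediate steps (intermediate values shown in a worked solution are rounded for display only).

price = 29.397947
Γ = 0.008525

σ√T = 0.1713·√2.0745 = 0.246726
d₁ = (ln(S/K) + (r+σ²/2)T) / (σ√T) = (ln(183.28/234.79) + (0.0736+0.1713²/2)·2.0745) / 0.246726 = (-0.247676 + 0.183120) / 0.246726 = -0.261653
d₂ = d₁ − σ√T = -0.261653 − 0.246726 = -0.508379
e^{−rT} = e^{−0.0736·2.0745} = 0.858402
N(−d₁) = 0.603206,  N(−d₂) = 0.694406
Put price V = K·e^{−rT}·N(−d₂) − S·N(−d₁) = 139.953465 − 110.555518 = 29.397947
φ(d₁) = (1/√(2π))·e^{−d₁²/2} = 0.385517
Γ = φ(d₁) / (S·σ·√T) = 0.008525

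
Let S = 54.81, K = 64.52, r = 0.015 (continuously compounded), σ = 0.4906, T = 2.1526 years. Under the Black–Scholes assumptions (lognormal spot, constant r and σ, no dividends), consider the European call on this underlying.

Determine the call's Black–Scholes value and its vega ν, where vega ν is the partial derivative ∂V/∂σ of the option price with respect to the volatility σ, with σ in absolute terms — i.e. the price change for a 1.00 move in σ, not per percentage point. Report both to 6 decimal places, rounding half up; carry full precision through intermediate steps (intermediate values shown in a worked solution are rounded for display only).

price = 12.911792
ν = 31.576138

σ√T = 0.4906·√2.1526 = 0.719796
d₁ = (ln(S/K) + (r+σ²/2)T) / (σ√T) = (ln(54.81/64.52) + (0.015+0.4906²/2)·2.1526) / 0.719796 = (-0.163103 + 0.291342) / 0.719796 = 0.178161
d₂ = d₁ − σ√T = 0.178161 − 0.719796 = -0.541635
e^{−rT} = e^{−0.015·2.1526} = 0.968227
N(d₁) = 0.570702,  N(d₂) = 0.294035
Call price V = S·N(d₁) − K·e^{−rT}·N(d₂) = 31.280155 − 18.368363 = 12.911792
φ(d₁) = (1/√(2π))·e^{−d₁²/2} = 0.392661
ν = S·φ(d₁)·√T = 31.576138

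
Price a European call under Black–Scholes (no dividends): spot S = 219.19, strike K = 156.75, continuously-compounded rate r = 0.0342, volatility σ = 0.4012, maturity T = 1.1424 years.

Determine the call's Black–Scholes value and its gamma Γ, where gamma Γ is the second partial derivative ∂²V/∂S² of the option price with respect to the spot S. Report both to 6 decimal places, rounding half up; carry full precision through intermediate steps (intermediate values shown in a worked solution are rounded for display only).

σ√T = 0.4012·√1.1424 = 0.428815
d₁ = (ln(S/K) + (r+σ²/2)T) / (σ√T) = (ln(219.19/156.75) + (0.0342+0.4012²/2)·1.1424) / 0.428815 = (0.335287 + 0.131011) / 0.428815 = 1.087411
d₂ = d₁ − σ√T = 1.087411 − 0.428815 = 0.658595
e^{−rT} = e^{−0.0342·1.1424} = 0.961683
N(d₁) = 0.861572,  N(d₂) = 0.744922
Call price V = S·N(d₁) − K·e^{−rT}·N(d₂) = 188.848031 − 112.292450 = 76.555581
φ(d₁) = (1/√(2π))·e^{−d₁²/2} = 0.220873
Γ = φ(d₁) / (S·σ·√T) = 0.002350

price = 76.555581
Γ = 0.002350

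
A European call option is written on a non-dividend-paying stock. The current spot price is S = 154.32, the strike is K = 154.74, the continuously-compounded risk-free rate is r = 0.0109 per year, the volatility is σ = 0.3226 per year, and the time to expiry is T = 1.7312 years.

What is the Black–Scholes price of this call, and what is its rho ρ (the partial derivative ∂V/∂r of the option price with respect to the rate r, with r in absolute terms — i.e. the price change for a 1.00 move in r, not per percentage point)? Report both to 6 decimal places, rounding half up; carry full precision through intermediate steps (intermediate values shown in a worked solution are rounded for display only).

σ√T = 0.3226·√1.7312 = 0.424461
d₁ = (ln(S/K) + (r+σ²/2)T) / (σ√T) = (ln(154.32/154.74) + (0.0109+0.3226²/2)·1.7312) / 0.424461 = (-0.002718 + 0.108954) / 0.424461 = 0.250284
d₂ = d₁ − σ√T = 0.250284 − 0.424461 = -0.174177
e^{−rT} = e^{−0.0109·1.7312} = 0.981307
N(d₁) = 0.598816,  N(d₂) = 0.430863
Call price V = S·N(d₁) − K·e^{−rT}·N(d₂) = 92.409301 − 65.425447 = 26.983854
ρ = K·T·e^{−rT}·N(d₂) = 113.264533

price = 26.983854
ρ = 113.264533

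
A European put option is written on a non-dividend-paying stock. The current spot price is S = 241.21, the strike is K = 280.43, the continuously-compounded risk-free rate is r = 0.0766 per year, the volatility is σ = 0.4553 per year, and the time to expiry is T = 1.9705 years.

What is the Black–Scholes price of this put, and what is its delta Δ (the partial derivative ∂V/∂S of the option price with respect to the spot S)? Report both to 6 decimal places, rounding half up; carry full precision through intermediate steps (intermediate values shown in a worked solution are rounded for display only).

price = 60.428515
Δ = -0.374481

σ√T = 0.4553·√1.9705 = 0.639125
d₁ = (ln(S/K) + (r+σ²/2)T) / (σ√T) = (ln(241.21/280.43) + (0.0766+0.4553²/2)·1.9705) / 0.639125 = (-0.150656 + 0.355181) / 0.639125 = 0.320007
d₂ = d₁ − σ√T = 0.320007 − 0.639125 = -0.319118
e^{−rT} = e^{−0.0766·1.9705} = 0.859899
N(−d₁) = 0.374481,  N(−d₂) = 0.625182
Put price V = K·e^{−rT}·N(−d₂) − S·N(−d₁) = 150.757197 − 90.328682 = 60.428515
Δ = −N(−d₁) = -0.374481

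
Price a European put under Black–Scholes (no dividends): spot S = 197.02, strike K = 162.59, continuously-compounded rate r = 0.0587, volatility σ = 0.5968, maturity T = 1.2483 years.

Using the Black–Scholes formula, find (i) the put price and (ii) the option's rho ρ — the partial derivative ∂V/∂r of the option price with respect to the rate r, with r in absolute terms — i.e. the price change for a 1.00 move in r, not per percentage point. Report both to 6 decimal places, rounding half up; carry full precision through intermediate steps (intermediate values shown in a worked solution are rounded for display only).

price = 25.897652
ρ = -89.456063

σ√T = 0.5968·√1.2483 = 0.666789
d₁ = (ln(S/K) + (r+σ²/2)T) / (σ√T) = (ln(197.02/162.59) + (0.0587+0.5968²/2)·1.2483) / 0.666789 = (0.192074 + 0.295579) / 0.666789 = 0.731345
d₂ = d₁ − σ√T = 0.731345 − 0.666789 = 0.064556
e^{−rT} = e^{−0.0587·1.2483} = 0.929345
N(−d₁) = 0.232284,  N(−d₂) = 0.474264
Put price V = K·e^{−rT}·N(−d₂) − S·N(−d₁) = 71.662311 − 45.764660 = 25.897652
ρ = −K·T·e^{−rT}·N(−d₂) = -89.456063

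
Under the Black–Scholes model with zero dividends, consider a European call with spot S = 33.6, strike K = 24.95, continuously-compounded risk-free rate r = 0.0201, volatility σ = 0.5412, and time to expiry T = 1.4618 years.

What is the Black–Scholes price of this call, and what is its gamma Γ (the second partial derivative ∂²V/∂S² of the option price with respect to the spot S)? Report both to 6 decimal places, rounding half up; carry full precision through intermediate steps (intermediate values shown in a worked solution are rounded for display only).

price = 12.967229
Γ = 0.012890

σ√T = 0.5412·√1.4618 = 0.654337
d₁ = (ln(S/K) + (r+σ²/2)T) / (σ√T) = (ln(33.6/24.95) + (0.0201+0.5412²/2)·1.4618) / 0.654337 = (0.297652 + 0.243461) / 0.654337 = 0.826963
d₂ = d₁ − σ√T = 0.826963 − 0.654337 = 0.172626
e^{−rT} = e^{−0.0201·1.4618} = 0.971045
N(d₁) = 0.795871,  N(d₂) = 0.568527
Call price V = S·N(d₁) − K·e^{−rT}·N(d₂) = 26.741270 − 13.774041 = 12.967229
φ(d₁) = (1/√(2π))·e^{−d₁²/2} = 0.283407
Γ = φ(d₁) / (S·σ·√T) = 0.012890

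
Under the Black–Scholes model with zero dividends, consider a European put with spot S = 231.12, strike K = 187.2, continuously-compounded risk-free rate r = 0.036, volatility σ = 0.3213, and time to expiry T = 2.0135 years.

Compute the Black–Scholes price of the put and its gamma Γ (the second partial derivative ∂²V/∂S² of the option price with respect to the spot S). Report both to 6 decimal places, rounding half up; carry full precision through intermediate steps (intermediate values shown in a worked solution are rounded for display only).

price = 14.690914
Γ = 0.002640

σ√T = 0.3213·√2.0135 = 0.455918
d₁ = (ln(S/K) + (r+σ²/2)T) / (σ√T) = (ln(231.12/187.2) + (0.036+0.3213²/2)·2.0135) / 0.455918 = (0.210759 + 0.176417) / 0.455918 = 0.849223
d₂ = d₁ − σ√T = 0.849223 − 0.455918 = 0.393305
e^{−rT} = e^{−0.036·2.0135} = 0.930079
N(−d₁) = 0.197879,  N(−d₂) = 0.347047
Put price V = K·e^{−rT}·N(−d₂) − S·N(−d₁) = 60.424600 − 45.733685 = 14.690914
φ(d₁) = (1/√(2π))·e^{−d₁²/2} = 0.278168
Γ = φ(d₁) / (S·σ·√T) = 0.002640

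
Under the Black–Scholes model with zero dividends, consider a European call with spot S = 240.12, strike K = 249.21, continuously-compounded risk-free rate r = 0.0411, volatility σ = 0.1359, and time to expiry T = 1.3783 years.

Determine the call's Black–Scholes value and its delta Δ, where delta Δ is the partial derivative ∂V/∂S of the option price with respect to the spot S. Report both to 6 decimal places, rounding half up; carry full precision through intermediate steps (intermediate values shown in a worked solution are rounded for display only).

σ√T = 0.1359·√1.3783 = 0.159548
d₁ = (ln(S/K) + (r+σ²/2)T) / (σ√T) = (ln(240.12/249.21) + (0.0411+0.1359²/2)·1.3783) / 0.159548 = (-0.037157 + 0.069376) / 0.159548 = 0.201938
d₂ = d₁ − σ√T = 0.201938 − 0.159548 = 0.042390
e^{−rT} = e^{−0.0411·1.3783} = 0.944927
N(d₁) = 0.580017,  N(d₂) = 0.516906
Call price V = S·N(d₁) − K·e^{−rT}·N(d₂) = 139.273774 − 121.723699 = 17.550076
Δ = N(d₁) = 0.580017

price = 17.550076
Δ = 0.580017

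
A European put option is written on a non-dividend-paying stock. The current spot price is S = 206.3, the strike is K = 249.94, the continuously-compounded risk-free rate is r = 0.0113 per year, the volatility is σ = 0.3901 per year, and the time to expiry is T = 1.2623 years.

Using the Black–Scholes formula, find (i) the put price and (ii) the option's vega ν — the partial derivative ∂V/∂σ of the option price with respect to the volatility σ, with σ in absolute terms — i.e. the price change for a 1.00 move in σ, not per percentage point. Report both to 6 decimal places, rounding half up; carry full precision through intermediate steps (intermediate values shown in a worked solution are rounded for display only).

price = 62.433188
ν = 90.879852

σ√T = 0.3901·√1.2623 = 0.438286
d₁ = (ln(S/K) + (r+σ²/2)T) / (σ√T) = (ln(206.3/249.94) + (0.0113+0.3901²/2)·1.2623) / 0.438286 = (-0.191889 + 0.110311) / 0.438286 = -0.186131
d₂ = d₁ − σ√T = -0.186131 − 0.438286 = -0.624416
e^{−rT} = e^{−0.0113·1.2623} = 0.985837
N(−d₁) = 0.573829,  N(−d₂) = 0.733823
Put price V = K·e^{−rT}·N(−d₂) − S·N(−d₁) = 180.814068 − 118.380879 = 62.433188
φ(d₁) = (1/√(2π))·e^{−d₁²/2} = 0.392091
ν = S·φ(d₁)·√T = 90.879852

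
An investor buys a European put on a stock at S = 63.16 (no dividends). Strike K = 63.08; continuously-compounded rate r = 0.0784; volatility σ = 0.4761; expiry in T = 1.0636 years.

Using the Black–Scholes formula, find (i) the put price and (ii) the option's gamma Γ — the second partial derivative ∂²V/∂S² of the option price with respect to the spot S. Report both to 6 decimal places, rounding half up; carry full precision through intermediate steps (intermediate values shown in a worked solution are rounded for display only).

σ√T = 0.4761·√1.0636 = 0.491007
d₁ = (ln(S/K) + (r+σ²/2)T) / (σ√T) = (ln(63.16/63.08) + (0.0784+0.4761²/2)·1.0636) / 0.491007 = (0.001267 + 0.203930) / 0.491007 = 0.417912
d₂ = d₁ − σ√T = 0.417912 − 0.491007 = -0.073095
e^{−rT} = e^{−0.0784·1.0636} = 0.919996
N(−d₁) = 0.338006,  N(−d₂) = 0.529135
Put price V = K·e^{−rT}·N(−d₂) − S·N(−d₁) = 30.707449 − 21.348448 = 9.359001
φ(d₁) = (1/√(2π))·e^{−d₁²/2} = 0.365582
Γ = φ(d₁) / (S·σ·√T) = 0.011788

price = 9.359001
Γ = 0.011788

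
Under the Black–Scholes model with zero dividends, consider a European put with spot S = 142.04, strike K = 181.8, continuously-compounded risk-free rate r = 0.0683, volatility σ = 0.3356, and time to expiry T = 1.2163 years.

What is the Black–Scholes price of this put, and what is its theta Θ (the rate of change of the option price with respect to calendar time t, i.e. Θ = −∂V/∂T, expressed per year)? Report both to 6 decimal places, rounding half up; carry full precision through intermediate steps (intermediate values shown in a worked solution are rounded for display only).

σ√T = 0.3356·√1.2163 = 0.370120
d₁ = (ln(S/K) + (r+σ²/2)T) / (σ√T) = (ln(142.04/181.8) + (0.0683+0.3356²/2)·1.2163) / 0.370120 = (-0.246798 + 0.151568) / 0.370120 = -0.257297
d₂ = d₁ − σ√T = -0.257297 − 0.370120 = -0.627417
e^{−rT} = e^{−0.0683·1.2163} = 0.920284
N(−d₁) = 0.601525,  N(−d₂) = 0.734807
Put price V = K·e^{−rT}·N(−d₂) − S·N(−d₁) = 122.938794 − 85.440667 = 37.498127
φ(d₁) = (1/√(2π))·e^{−d₁²/2} = 0.385953
Θ = −S·φ(d₁)·σ/(2√T) + r·K·e^{−rT}·N(−d₂) = −8.340974 + 8.396720 = 0.055746

price = 37.498127
Θ = 0.055746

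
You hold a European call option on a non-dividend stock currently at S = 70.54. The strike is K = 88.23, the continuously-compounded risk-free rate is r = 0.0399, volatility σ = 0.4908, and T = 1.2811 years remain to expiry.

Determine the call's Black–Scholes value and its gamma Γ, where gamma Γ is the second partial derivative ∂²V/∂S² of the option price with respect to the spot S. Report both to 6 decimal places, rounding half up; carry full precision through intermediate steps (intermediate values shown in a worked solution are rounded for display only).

price = 11.028011
Γ = 0.010175

σ√T = 0.4908·√1.2811 = 0.555515
d₁ = (ln(S/K) + (r+σ²/2)T) / (σ√T) = (ln(70.54/88.23) + (0.0399+0.4908²/2)·1.2811) / 0.555515 = (-0.223767 + 0.205415) / 0.555515 = -0.033037
d₂ = d₁ − σ√T = -0.033037 − 0.555515 = -0.588552
e^{−rT} = e^{−0.0399·1.2811} = 0.950169
N(d₁) = 0.486823,  N(d₂) = 0.278081
Call price V = S·N(d₁) − K·e^{−rT}·N(d₂) = 34.340462 − 23.312450 = 11.028011
φ(d₁) = (1/√(2π))·e^{−d₁²/2} = 0.398725
Γ = φ(d₁) / (S·σ·√T) = 0.010175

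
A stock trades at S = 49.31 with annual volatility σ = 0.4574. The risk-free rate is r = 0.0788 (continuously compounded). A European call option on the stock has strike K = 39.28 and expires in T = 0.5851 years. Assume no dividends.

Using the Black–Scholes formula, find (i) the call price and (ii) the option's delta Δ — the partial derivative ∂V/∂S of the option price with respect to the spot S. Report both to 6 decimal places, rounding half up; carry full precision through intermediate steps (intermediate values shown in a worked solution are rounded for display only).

σ√T = 0.4574·√0.5851 = 0.349874
d₁ = (ln(S/K) + (r+σ²/2)T) / (σ√T) = (ln(49.31/39.28) + (0.0788+0.4574²/2)·0.5851) / 0.349874 = (0.227411 + 0.107312) / 0.349874 = 0.956697
d₂ = d₁ − σ√T = 0.956697 − 0.349874 = 0.606823
e^{−rT} = e^{−0.0788·0.5851} = 0.954941
N(d₁) = 0.830640,  N(d₂) = 0.728016
Call price V = S·N(d₁) − K·e^{−rT}·N(d₂) = 40.958854 − 27.307934 = 13.650920
Δ = N(d₁) = 0.830640

price = 13.650920
Δ = 0.830640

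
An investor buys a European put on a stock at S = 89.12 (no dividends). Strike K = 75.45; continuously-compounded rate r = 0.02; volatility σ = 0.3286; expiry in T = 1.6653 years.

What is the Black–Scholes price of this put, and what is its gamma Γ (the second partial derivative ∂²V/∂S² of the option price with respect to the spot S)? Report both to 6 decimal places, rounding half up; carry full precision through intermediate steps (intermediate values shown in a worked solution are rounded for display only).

price = 6.993750
Γ = 0.008359

σ√T = 0.3286·√1.6653 = 0.424047
d₁ = (ln(S/K) + (r+σ²/2)T) / (σ√T) = (ln(89.12/75.45) + (0.02+0.3286²/2)·1.6653) / 0.424047 = (0.166514 + 0.123214) / 0.424047 = 0.683244
d₂ = d₁ − σ√T = 0.683244 − 0.424047 = 0.259197
e^{−rT} = e^{−0.02·1.6653} = 0.967243
N(−d₁) = 0.247226,  N(−d₂) = 0.397742
Put price V = K·e^{−rT}·N(−d₂) − S·N(−d₁) = 29.026562 − 22.032811 = 6.993750
φ(d₁) = (1/√(2π))·e^{−d₁²/2} = 0.315894
Γ = φ(d₁) / (S·σ·√T) = 0.008359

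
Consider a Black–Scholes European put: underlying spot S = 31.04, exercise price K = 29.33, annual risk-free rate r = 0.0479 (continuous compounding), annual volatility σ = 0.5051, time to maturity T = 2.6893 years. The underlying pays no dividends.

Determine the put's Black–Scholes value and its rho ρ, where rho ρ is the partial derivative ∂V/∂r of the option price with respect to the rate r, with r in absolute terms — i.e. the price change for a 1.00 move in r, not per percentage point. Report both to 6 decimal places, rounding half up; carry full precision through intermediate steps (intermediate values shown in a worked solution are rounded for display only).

σ√T = 0.5051·√2.6893 = 0.828318
d₁ = (ln(S/K) + (r+σ²/2)T) / (σ√T) = (ln(31.04/29.33) + (0.0479+0.5051²/2)·2.6893) / 0.828318 = (0.056666 + 0.471873) / 0.828318 = 0.638087
d₂ = d₁ − σ√T = 0.638087 − 0.828318 = -0.190231
e^{−rT} = e^{−0.0479·2.6893} = 0.879134
N(−d₁) = 0.261709,  N(−d₂) = 0.575436
Put price V = K·e^{−rT}·N(−d₂) − S·N(−d₁) = 14.837625 − 8.123437 = 6.714188
ρ = −K·T·e^{−rT}·N(−d₂) = -39.902825

price = 6.714188
ρ = -39.902825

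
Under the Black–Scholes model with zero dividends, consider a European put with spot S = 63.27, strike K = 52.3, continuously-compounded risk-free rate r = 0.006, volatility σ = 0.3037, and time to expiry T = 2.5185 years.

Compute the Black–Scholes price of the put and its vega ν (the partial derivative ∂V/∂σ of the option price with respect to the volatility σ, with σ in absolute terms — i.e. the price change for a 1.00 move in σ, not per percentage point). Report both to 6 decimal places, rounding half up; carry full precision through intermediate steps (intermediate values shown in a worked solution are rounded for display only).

price = 6.008151
ν = 32.059151

σ√T = 0.3037·√2.5185 = 0.481965
d₁ = (ln(S/K) + (r+σ²/2)T) / (σ√T) = (ln(63.27/52.3) + (0.006+0.3037²/2)·2.5185) / 0.481965 = (0.190415 + 0.131256) / 0.481965 = 0.667416
d₂ = d₁ − σ√T = 0.667416 − 0.481965 = 0.185450
e^{−rT} = e^{−0.006·2.5185} = 0.985003
N(−d₁) = 0.252253,  N(−d₂) = 0.426438
Put price V = K·e^{−rT}·N(−d₂) − S·N(−d₁) = 21.968220 − 15.960068 = 6.008151
φ(d₁) = (1/√(2π))·e^{−d₁²/2} = 0.319288
ν = S·φ(d₁)·√T = 32.059151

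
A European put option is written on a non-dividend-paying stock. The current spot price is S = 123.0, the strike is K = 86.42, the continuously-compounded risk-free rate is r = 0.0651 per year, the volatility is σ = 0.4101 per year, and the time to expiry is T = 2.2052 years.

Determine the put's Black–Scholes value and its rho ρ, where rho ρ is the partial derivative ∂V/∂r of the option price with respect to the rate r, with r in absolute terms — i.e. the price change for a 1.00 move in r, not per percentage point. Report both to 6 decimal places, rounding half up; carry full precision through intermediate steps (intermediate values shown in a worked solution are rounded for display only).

σ√T = 0.4101·√2.2052 = 0.608995
d₁ = (ln(S/K) + (r+σ²/2)T) / (σ√T) = (ln(123.0/86.42) + (0.0651+0.4101²/2)·2.2052) / 0.608995 = (0.352965 + 0.328996) / 0.608995 = 1.119814
d₂ = d₁ − σ√T = 1.119814 − 0.608995 = 0.510819
e^{−rT} = e^{−0.0651·2.2052} = 0.866270
N(−d₁) = 0.131396,  N(−d₂) = 0.304739
Put price V = K·e^{−rT}·N(−d₂) − S·N(−d₁) = 22.813687 − 16.161769 = 6.651917
ρ = −K·T·e^{−rT}·N(−d₂) = -50.308742

price = 6.651917
ρ = -50.308742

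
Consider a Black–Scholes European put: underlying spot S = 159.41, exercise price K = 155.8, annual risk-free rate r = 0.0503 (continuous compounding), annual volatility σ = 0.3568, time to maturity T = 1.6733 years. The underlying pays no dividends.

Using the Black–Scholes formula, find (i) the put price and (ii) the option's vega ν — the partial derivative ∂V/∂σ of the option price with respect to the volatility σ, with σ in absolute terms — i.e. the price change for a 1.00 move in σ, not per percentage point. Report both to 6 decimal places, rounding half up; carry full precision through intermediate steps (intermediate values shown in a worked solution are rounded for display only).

σ√T = 0.3568·√1.6733 = 0.461543
d₁ = (ln(S/K) + (r+σ²/2)T) / (σ√T) = (ln(159.41/155.8) + (0.0503+0.3568²/2)·1.6733) / 0.461543 = (0.022906 + 0.190678) / 0.461543 = 0.462761
d₂ = d₁ − σ√T = 0.462761 − 0.461543 = 0.001219
e^{−rT} = e^{−0.0503·1.6733} = 0.919278
N(−d₁) = 0.321768,  N(−d₂) = 0.499514
Put price V = K·e^{−rT}·N(−d₂) − S·N(−d₁) = 71.542088 − 51.292984 = 20.249104
φ(d₁) = (1/√(2π))·e^{−d₁²/2} = 0.358433
ν = S·φ(d₁)·√T = 73.911300

price = 20.249104
ν = 73.911300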